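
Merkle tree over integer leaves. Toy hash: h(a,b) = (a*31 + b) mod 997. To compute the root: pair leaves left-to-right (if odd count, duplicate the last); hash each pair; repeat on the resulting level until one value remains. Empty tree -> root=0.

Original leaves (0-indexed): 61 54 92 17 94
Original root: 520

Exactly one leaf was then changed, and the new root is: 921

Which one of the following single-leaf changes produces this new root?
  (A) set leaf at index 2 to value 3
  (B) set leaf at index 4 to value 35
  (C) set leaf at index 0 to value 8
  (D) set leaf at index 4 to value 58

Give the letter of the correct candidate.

Original leaves: [61, 54, 92, 17, 94]
Target new root: 921
Try each candidate change and compute the resulting root:
Candidate A: set leaf[2] = 3 -> leaves = [61, 54, 3, 17, 94]
  L0: [61, 54, 3, 17, 94]
  L1: h(61,54)=(61*31+54)%997=948 h(3,17)=(3*31+17)%997=110 h(94,94)=(94*31+94)%997=17 -> [948, 110, 17]
  L2: h(948,110)=(948*31+110)%997=585 h(17,17)=(17*31+17)%997=544 -> [585, 544]
  L3: h(585,544)=(585*31+544)%997=733 -> [733]
  root = 733 != target 921
Candidate B: set leaf[4] = 35 -> leaves = [61, 54, 92, 17, 35]
  L0: [61, 54, 92, 17, 35]
  L1: h(61,54)=(61*31+54)%997=948 h(92,17)=(92*31+17)%997=875 h(35,35)=(35*31+35)%997=123 -> [948, 875, 123]
  L2: h(948,875)=(948*31+875)%997=353 h(123,123)=(123*31+123)%997=945 -> [353, 945]
  L3: h(353,945)=(353*31+945)%997=921 -> [921]
  root = 921 == target 921  ** MATCH **
Candidate C: set leaf[0] = 8 -> leaves = [8, 54, 92, 17, 94]
  L0: [8, 54, 92, 17, 94]
  L1: h(8,54)=(8*31+54)%997=302 h(92,17)=(92*31+17)%997=875 h(94,94)=(94*31+94)%997=17 -> [302, 875, 17]
  L2: h(302,875)=(302*31+875)%997=267 h(17,17)=(17*31+17)%997=544 -> [267, 544]
  L3: h(267,544)=(267*31+544)%997=845 -> [845]
  root = 845 != target 921
Candidate D: set leaf[4] = 58 -> leaves = [61, 54, 92, 17, 58]
  L0: [61, 54, 92, 17, 58]
  L1: h(61,54)=(61*31+54)%997=948 h(92,17)=(92*31+17)%997=875 h(58,58)=(58*31+58)%997=859 -> [948, 875, 859]
  L2: h(948,875)=(948*31+875)%997=353 h(859,859)=(859*31+859)%997=569 -> [353, 569]
  L3: h(353,569)=(353*31+569)%997=545 -> [545]
  root = 545 != target 921
Candidate B produces the target root.

Answer: B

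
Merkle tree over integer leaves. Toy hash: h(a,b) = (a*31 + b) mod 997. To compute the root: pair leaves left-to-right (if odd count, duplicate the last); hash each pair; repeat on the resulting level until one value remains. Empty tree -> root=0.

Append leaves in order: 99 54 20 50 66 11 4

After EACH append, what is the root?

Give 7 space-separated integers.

After append 99 (leaves=[99]):
  L0: [99]
  root=99
After append 54 (leaves=[99, 54]):
  L0: [99, 54]
  L1: h(99,54)=(99*31+54)%997=132 -> [132]
  root=132
After append 20 (leaves=[99, 54, 20]):
  L0: [99, 54, 20]
  L1: h(99,54)=(99*31+54)%997=132 h(20,20)=(20*31+20)%997=640 -> [132, 640]
  L2: h(132,640)=(132*31+640)%997=744 -> [744]
  root=744
After append 50 (leaves=[99, 54, 20, 50]):
  L0: [99, 54, 20, 50]
  L1: h(99,54)=(99*31+54)%997=132 h(20,50)=(20*31+50)%997=670 -> [132, 670]
  L2: h(132,670)=(132*31+670)%997=774 -> [774]
  root=774
After append 66 (leaves=[99, 54, 20, 50, 66]):
  L0: [99, 54, 20, 50, 66]
  L1: h(99,54)=(99*31+54)%997=132 h(20,50)=(20*31+50)%997=670 h(66,66)=(66*31+66)%997=118 -> [132, 670, 118]
  L2: h(132,670)=(132*31+670)%997=774 h(118,118)=(118*31+118)%997=785 -> [774, 785]
  L3: h(774,785)=(774*31+785)%997=851 -> [851]
  root=851
After append 11 (leaves=[99, 54, 20, 50, 66, 11]):
  L0: [99, 54, 20, 50, 66, 11]
  L1: h(99,54)=(99*31+54)%997=132 h(20,50)=(20*31+50)%997=670 h(66,11)=(66*31+11)%997=63 -> [132, 670, 63]
  L2: h(132,670)=(132*31+670)%997=774 h(63,63)=(63*31+63)%997=22 -> [774, 22]
  L3: h(774,22)=(774*31+22)%997=88 -> [88]
  root=88
After append 4 (leaves=[99, 54, 20, 50, 66, 11, 4]):
  L0: [99, 54, 20, 50, 66, 11, 4]
  L1: h(99,54)=(99*31+54)%997=132 h(20,50)=(20*31+50)%997=670 h(66,11)=(66*31+11)%997=63 h(4,4)=(4*31+4)%997=128 -> [132, 670, 63, 128]
  L2: h(132,670)=(132*31+670)%997=774 h(63,128)=(63*31+128)%997=87 -> [774, 87]
  L3: h(774,87)=(774*31+87)%997=153 -> [153]
  root=153

Answer: 99 132 744 774 851 88 153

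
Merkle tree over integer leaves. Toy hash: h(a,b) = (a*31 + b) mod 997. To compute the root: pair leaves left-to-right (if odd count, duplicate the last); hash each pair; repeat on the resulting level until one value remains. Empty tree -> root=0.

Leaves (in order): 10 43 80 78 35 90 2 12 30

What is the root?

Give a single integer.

L0: [10, 43, 80, 78, 35, 90, 2, 12, 30]
L1: h(10,43)=(10*31+43)%997=353 h(80,78)=(80*31+78)%997=564 h(35,90)=(35*31+90)%997=178 h(2,12)=(2*31+12)%997=74 h(30,30)=(30*31+30)%997=960 -> [353, 564, 178, 74, 960]
L2: h(353,564)=(353*31+564)%997=540 h(178,74)=(178*31+74)%997=607 h(960,960)=(960*31+960)%997=810 -> [540, 607, 810]
L3: h(540,607)=(540*31+607)%997=398 h(810,810)=(810*31+810)%997=995 -> [398, 995]
L4: h(398,995)=(398*31+995)%997=372 -> [372]

Answer: 372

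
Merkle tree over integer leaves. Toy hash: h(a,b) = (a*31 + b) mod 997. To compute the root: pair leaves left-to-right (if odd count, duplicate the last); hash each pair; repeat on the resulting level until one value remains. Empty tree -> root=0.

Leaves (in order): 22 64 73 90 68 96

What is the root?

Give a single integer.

L0: [22, 64, 73, 90, 68, 96]
L1: h(22,64)=(22*31+64)%997=746 h(73,90)=(73*31+90)%997=359 h(68,96)=(68*31+96)%997=210 -> [746, 359, 210]
L2: h(746,359)=(746*31+359)%997=554 h(210,210)=(210*31+210)%997=738 -> [554, 738]
L3: h(554,738)=(554*31+738)%997=963 -> [963]

Answer: 963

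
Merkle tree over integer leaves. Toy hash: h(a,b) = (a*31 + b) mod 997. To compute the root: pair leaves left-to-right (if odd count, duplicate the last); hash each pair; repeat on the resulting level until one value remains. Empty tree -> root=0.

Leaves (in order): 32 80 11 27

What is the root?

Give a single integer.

Answer: 699

Derivation:
L0: [32, 80, 11, 27]
L1: h(32,80)=(32*31+80)%997=75 h(11,27)=(11*31+27)%997=368 -> [75, 368]
L2: h(75,368)=(75*31+368)%997=699 -> [699]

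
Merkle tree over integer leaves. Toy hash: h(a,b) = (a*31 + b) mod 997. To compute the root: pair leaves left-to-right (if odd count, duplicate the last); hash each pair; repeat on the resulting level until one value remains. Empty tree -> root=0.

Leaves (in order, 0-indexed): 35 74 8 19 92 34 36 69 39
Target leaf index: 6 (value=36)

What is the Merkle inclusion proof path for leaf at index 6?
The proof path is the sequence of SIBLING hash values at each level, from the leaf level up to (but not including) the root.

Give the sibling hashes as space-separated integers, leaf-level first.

L0 (leaves): [35, 74, 8, 19, 92, 34, 36, 69, 39], target index=6
L1: h(35,74)=(35*31+74)%997=162 [pair 0] h(8,19)=(8*31+19)%997=267 [pair 1] h(92,34)=(92*31+34)%997=892 [pair 2] h(36,69)=(36*31+69)%997=188 [pair 3] h(39,39)=(39*31+39)%997=251 [pair 4] -> [162, 267, 892, 188, 251]
  Sibling for proof at L0: 69
L2: h(162,267)=(162*31+267)%997=304 [pair 0] h(892,188)=(892*31+188)%997=921 [pair 1] h(251,251)=(251*31+251)%997=56 [pair 2] -> [304, 921, 56]
  Sibling for proof at L1: 892
L3: h(304,921)=(304*31+921)%997=375 [pair 0] h(56,56)=(56*31+56)%997=795 [pair 1] -> [375, 795]
  Sibling for proof at L2: 304
L4: h(375,795)=(375*31+795)%997=456 [pair 0] -> [456]
  Sibling for proof at L3: 795
Root: 456
Proof path (sibling hashes from leaf to root): [69, 892, 304, 795]

Answer: 69 892 304 795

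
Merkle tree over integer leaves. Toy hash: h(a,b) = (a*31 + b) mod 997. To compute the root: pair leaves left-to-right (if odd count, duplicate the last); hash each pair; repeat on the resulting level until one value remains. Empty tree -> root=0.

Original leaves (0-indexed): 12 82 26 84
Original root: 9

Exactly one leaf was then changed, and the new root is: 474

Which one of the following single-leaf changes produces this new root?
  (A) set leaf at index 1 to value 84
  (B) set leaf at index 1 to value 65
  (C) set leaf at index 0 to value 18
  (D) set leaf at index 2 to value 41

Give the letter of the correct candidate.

Original leaves: [12, 82, 26, 84]
Target new root: 474
Try each candidate change and compute the resulting root:
Candidate A: set leaf[1] = 84 -> leaves = [12, 84, 26, 84]
  L0: [12, 84, 26, 84]
  L1: h(12,84)=(12*31+84)%997=456 h(26,84)=(26*31+84)%997=890 -> [456, 890]
  L2: h(456,890)=(456*31+890)%997=71 -> [71]
  root = 71 != target 474
Candidate B: set leaf[1] = 65 -> leaves = [12, 65, 26, 84]
  L0: [12, 65, 26, 84]
  L1: h(12,65)=(12*31+65)%997=437 h(26,84)=(26*31+84)%997=890 -> [437, 890]
  L2: h(437,890)=(437*31+890)%997=479 -> [479]
  root = 479 != target 474
Candidate C: set leaf[0] = 18 -> leaves = [18, 82, 26, 84]
  L0: [18, 82, 26, 84]
  L1: h(18,82)=(18*31+82)%997=640 h(26,84)=(26*31+84)%997=890 -> [640, 890]
  L2: h(640,890)=(640*31+890)%997=790 -> [790]
  root = 790 != target 474
Candidate D: set leaf[2] = 41 -> leaves = [12, 82, 41, 84]
  L0: [12, 82, 41, 84]
  L1: h(12,82)=(12*31+82)%997=454 h(41,84)=(41*31+84)%997=358 -> [454, 358]
  L2: h(454,358)=(454*31+358)%997=474 -> [474]
  root = 474 == target 474  ** MATCH **
Candidate D produces the target root.

Answer: D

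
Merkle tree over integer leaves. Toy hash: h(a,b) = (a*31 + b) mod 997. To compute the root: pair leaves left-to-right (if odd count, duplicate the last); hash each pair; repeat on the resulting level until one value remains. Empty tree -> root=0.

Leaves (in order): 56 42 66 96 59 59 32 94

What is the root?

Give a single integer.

Answer: 194

Derivation:
L0: [56, 42, 66, 96, 59, 59, 32, 94]
L1: h(56,42)=(56*31+42)%997=781 h(66,96)=(66*31+96)%997=148 h(59,59)=(59*31+59)%997=891 h(32,94)=(32*31+94)%997=89 -> [781, 148, 891, 89]
L2: h(781,148)=(781*31+148)%997=431 h(891,89)=(891*31+89)%997=791 -> [431, 791]
L3: h(431,791)=(431*31+791)%997=194 -> [194]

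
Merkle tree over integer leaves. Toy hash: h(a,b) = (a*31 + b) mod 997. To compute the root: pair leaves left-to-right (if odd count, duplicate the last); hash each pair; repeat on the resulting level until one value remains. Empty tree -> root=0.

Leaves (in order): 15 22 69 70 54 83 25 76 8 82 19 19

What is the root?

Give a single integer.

L0: [15, 22, 69, 70, 54, 83, 25, 76, 8, 82, 19, 19]
L1: h(15,22)=(15*31+22)%997=487 h(69,70)=(69*31+70)%997=215 h(54,83)=(54*31+83)%997=760 h(25,76)=(25*31+76)%997=851 h(8,82)=(8*31+82)%997=330 h(19,19)=(19*31+19)%997=608 -> [487, 215, 760, 851, 330, 608]
L2: h(487,215)=(487*31+215)%997=357 h(760,851)=(760*31+851)%997=483 h(330,608)=(330*31+608)%997=868 -> [357, 483, 868]
L3: h(357,483)=(357*31+483)%997=583 h(868,868)=(868*31+868)%997=857 -> [583, 857]
L4: h(583,857)=(583*31+857)%997=984 -> [984]

Answer: 984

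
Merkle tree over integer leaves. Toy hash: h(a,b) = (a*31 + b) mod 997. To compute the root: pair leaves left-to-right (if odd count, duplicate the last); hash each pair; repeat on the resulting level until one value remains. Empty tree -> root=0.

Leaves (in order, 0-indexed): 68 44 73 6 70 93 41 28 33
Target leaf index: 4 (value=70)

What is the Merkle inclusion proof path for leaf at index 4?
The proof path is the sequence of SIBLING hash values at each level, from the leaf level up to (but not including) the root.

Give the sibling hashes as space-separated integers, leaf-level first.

Answer: 93 302 188 596

Derivation:
L0 (leaves): [68, 44, 73, 6, 70, 93, 41, 28, 33], target index=4
L1: h(68,44)=(68*31+44)%997=158 [pair 0] h(73,6)=(73*31+6)%997=275 [pair 1] h(70,93)=(70*31+93)%997=269 [pair 2] h(41,28)=(41*31+28)%997=302 [pair 3] h(33,33)=(33*31+33)%997=59 [pair 4] -> [158, 275, 269, 302, 59]
  Sibling for proof at L0: 93
L2: h(158,275)=(158*31+275)%997=188 [pair 0] h(269,302)=(269*31+302)%997=665 [pair 1] h(59,59)=(59*31+59)%997=891 [pair 2] -> [188, 665, 891]
  Sibling for proof at L1: 302
L3: h(188,665)=(188*31+665)%997=511 [pair 0] h(891,891)=(891*31+891)%997=596 [pair 1] -> [511, 596]
  Sibling for proof at L2: 188
L4: h(511,596)=(511*31+596)%997=485 [pair 0] -> [485]
  Sibling for proof at L3: 596
Root: 485
Proof path (sibling hashes from leaf to root): [93, 302, 188, 596]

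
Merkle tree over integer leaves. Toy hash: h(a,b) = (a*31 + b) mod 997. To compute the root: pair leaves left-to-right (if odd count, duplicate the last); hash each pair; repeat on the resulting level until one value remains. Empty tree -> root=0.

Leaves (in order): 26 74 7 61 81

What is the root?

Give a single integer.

L0: [26, 74, 7, 61, 81]
L1: h(26,74)=(26*31+74)%997=880 h(7,61)=(7*31+61)%997=278 h(81,81)=(81*31+81)%997=598 -> [880, 278, 598]
L2: h(880,278)=(880*31+278)%997=639 h(598,598)=(598*31+598)%997=193 -> [639, 193]
L3: h(639,193)=(639*31+193)%997=62 -> [62]

Answer: 62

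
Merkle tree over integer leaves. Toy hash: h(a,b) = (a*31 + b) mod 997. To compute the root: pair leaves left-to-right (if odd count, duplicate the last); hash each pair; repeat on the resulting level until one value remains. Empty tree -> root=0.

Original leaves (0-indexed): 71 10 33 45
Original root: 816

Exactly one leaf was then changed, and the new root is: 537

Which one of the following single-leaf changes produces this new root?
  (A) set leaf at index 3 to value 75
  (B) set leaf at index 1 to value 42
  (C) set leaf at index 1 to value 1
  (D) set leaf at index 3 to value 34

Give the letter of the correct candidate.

Original leaves: [71, 10, 33, 45]
Target new root: 537
Try each candidate change and compute the resulting root:
Candidate A: set leaf[3] = 75 -> leaves = [71, 10, 33, 75]
  L0: [71, 10, 33, 75]
  L1: h(71,10)=(71*31+10)%997=217 h(33,75)=(33*31+75)%997=101 -> [217, 101]
  L2: h(217,101)=(217*31+101)%997=846 -> [846]
  root = 846 != target 537
Candidate B: set leaf[1] = 42 -> leaves = [71, 42, 33, 45]
  L0: [71, 42, 33, 45]
  L1: h(71,42)=(71*31+42)%997=249 h(33,45)=(33*31+45)%997=71 -> [249, 71]
  L2: h(249,71)=(249*31+71)%997=811 -> [811]
  root = 811 != target 537
Candidate C: set leaf[1] = 1 -> leaves = [71, 1, 33, 45]
  L0: [71, 1, 33, 45]
  L1: h(71,1)=(71*31+1)%997=208 h(33,45)=(33*31+45)%997=71 -> [208, 71]
  L2: h(208,71)=(208*31+71)%997=537 -> [537]
  root = 537 == target 537  ** MATCH **
Candidate D: set leaf[3] = 34 -> leaves = [71, 10, 33, 34]
  L0: [71, 10, 33, 34]
  L1: h(71,10)=(71*31+10)%997=217 h(33,34)=(33*31+34)%997=60 -> [217, 60]
  L2: h(217,60)=(217*31+60)%997=805 -> [805]
  root = 805 != target 537
Candidate C produces the target root.

Answer: C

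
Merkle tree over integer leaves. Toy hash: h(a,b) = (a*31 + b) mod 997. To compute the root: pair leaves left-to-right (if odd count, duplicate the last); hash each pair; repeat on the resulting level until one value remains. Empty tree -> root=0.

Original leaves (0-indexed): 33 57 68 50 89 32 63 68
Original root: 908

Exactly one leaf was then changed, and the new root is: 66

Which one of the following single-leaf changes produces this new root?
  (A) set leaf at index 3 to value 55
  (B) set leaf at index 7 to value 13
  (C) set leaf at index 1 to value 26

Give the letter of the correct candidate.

Answer: A

Derivation:
Original leaves: [33, 57, 68, 50, 89, 32, 63, 68]
Target new root: 66
Try each candidate change and compute the resulting root:
Candidate A: set leaf[3] = 55 -> leaves = [33, 57, 68, 55, 89, 32, 63, 68]
  L0: [33, 57, 68, 55, 89, 32, 63, 68]
  L1: h(33,57)=(33*31+57)%997=83 h(68,55)=(68*31+55)%997=169 h(89,32)=(89*31+32)%997=797 h(63,68)=(63*31+68)%997=27 -> [83, 169, 797, 27]
  L2: h(83,169)=(83*31+169)%997=748 h(797,27)=(797*31+27)%997=806 -> [748, 806]
  L3: h(748,806)=(748*31+806)%997=66 -> [66]
  root = 66 == target 66  ** MATCH **
Candidate B: set leaf[7] = 13 -> leaves = [33, 57, 68, 50, 89, 32, 63, 13]
  L0: [33, 57, 68, 50, 89, 32, 63, 13]
  L1: h(33,57)=(33*31+57)%997=83 h(68,50)=(68*31+50)%997=164 h(89,32)=(89*31+32)%997=797 h(63,13)=(63*31+13)%997=969 -> [83, 164, 797, 969]
  L2: h(83,164)=(83*31+164)%997=743 h(797,969)=(797*31+969)%997=751 -> [743, 751]
  L3: h(743,751)=(743*31+751)%997=853 -> [853]
  root = 853 != target 66
Candidate C: set leaf[1] = 26 -> leaves = [33, 26, 68, 50, 89, 32, 63, 68]
  L0: [33, 26, 68, 50, 89, 32, 63, 68]
  L1: h(33,26)=(33*31+26)%997=52 h(68,50)=(68*31+50)%997=164 h(89,32)=(89*31+32)%997=797 h(63,68)=(63*31+68)%997=27 -> [52, 164, 797, 27]
  L2: h(52,164)=(52*31+164)%997=779 h(797,27)=(797*31+27)%997=806 -> [779, 806]
  L3: h(779,806)=(779*31+806)%997=30 -> [30]
  root = 30 != target 66
Candidate A produces the target root.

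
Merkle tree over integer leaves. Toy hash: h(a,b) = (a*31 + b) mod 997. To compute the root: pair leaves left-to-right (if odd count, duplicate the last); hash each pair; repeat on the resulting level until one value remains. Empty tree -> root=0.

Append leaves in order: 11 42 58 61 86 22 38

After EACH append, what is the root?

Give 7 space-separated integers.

Answer: 11 383 768 771 301 247 769

Derivation:
After append 11 (leaves=[11]):
  L0: [11]
  root=11
After append 42 (leaves=[11, 42]):
  L0: [11, 42]
  L1: h(11,42)=(11*31+42)%997=383 -> [383]
  root=383
After append 58 (leaves=[11, 42, 58]):
  L0: [11, 42, 58]
  L1: h(11,42)=(11*31+42)%997=383 h(58,58)=(58*31+58)%997=859 -> [383, 859]
  L2: h(383,859)=(383*31+859)%997=768 -> [768]
  root=768
After append 61 (leaves=[11, 42, 58, 61]):
  L0: [11, 42, 58, 61]
  L1: h(11,42)=(11*31+42)%997=383 h(58,61)=(58*31+61)%997=862 -> [383, 862]
  L2: h(383,862)=(383*31+862)%997=771 -> [771]
  root=771
After append 86 (leaves=[11, 42, 58, 61, 86]):
  L0: [11, 42, 58, 61, 86]
  L1: h(11,42)=(11*31+42)%997=383 h(58,61)=(58*31+61)%997=862 h(86,86)=(86*31+86)%997=758 -> [383, 862, 758]
  L2: h(383,862)=(383*31+862)%997=771 h(758,758)=(758*31+758)%997=328 -> [771, 328]
  L3: h(771,328)=(771*31+328)%997=301 -> [301]
  root=301
After append 22 (leaves=[11, 42, 58, 61, 86, 22]):
  L0: [11, 42, 58, 61, 86, 22]
  L1: h(11,42)=(11*31+42)%997=383 h(58,61)=(58*31+61)%997=862 h(86,22)=(86*31+22)%997=694 -> [383, 862, 694]
  L2: h(383,862)=(383*31+862)%997=771 h(694,694)=(694*31+694)%997=274 -> [771, 274]
  L3: h(771,274)=(771*31+274)%997=247 -> [247]
  root=247
After append 38 (leaves=[11, 42, 58, 61, 86, 22, 38]):
  L0: [11, 42, 58, 61, 86, 22, 38]
  L1: h(11,42)=(11*31+42)%997=383 h(58,61)=(58*31+61)%997=862 h(86,22)=(86*31+22)%997=694 h(38,38)=(38*31+38)%997=219 -> [383, 862, 694, 219]
  L2: h(383,862)=(383*31+862)%997=771 h(694,219)=(694*31+219)%997=796 -> [771, 796]
  L3: h(771,796)=(771*31+796)%997=769 -> [769]
  root=769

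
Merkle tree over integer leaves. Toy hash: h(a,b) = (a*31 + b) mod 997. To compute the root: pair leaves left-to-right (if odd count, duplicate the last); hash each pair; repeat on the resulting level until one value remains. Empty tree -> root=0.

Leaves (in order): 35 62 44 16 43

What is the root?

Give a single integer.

L0: [35, 62, 44, 16, 43]
L1: h(35,62)=(35*31+62)%997=150 h(44,16)=(44*31+16)%997=383 h(43,43)=(43*31+43)%997=379 -> [150, 383, 379]
L2: h(150,383)=(150*31+383)%997=48 h(379,379)=(379*31+379)%997=164 -> [48, 164]
L3: h(48,164)=(48*31+164)%997=655 -> [655]

Answer: 655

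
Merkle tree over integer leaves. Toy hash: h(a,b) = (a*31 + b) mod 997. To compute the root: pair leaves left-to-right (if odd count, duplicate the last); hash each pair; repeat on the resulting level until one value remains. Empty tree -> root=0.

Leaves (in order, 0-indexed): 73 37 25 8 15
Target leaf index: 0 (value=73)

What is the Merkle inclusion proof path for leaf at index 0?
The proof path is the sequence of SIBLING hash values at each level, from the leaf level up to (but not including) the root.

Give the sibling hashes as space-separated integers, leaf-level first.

L0 (leaves): [73, 37, 25, 8, 15], target index=0
L1: h(73,37)=(73*31+37)%997=306 [pair 0] h(25,8)=(25*31+8)%997=783 [pair 1] h(15,15)=(15*31+15)%997=480 [pair 2] -> [306, 783, 480]
  Sibling for proof at L0: 37
L2: h(306,783)=(306*31+783)%997=299 [pair 0] h(480,480)=(480*31+480)%997=405 [pair 1] -> [299, 405]
  Sibling for proof at L1: 783
L3: h(299,405)=(299*31+405)%997=701 [pair 0] -> [701]
  Sibling for proof at L2: 405
Root: 701
Proof path (sibling hashes from leaf to root): [37, 783, 405]

Answer: 37 783 405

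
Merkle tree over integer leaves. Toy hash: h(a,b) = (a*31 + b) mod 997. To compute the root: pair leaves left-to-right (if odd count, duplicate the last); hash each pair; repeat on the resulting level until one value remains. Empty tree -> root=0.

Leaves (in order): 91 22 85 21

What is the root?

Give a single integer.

L0: [91, 22, 85, 21]
L1: h(91,22)=(91*31+22)%997=849 h(85,21)=(85*31+21)%997=662 -> [849, 662]
L2: h(849,662)=(849*31+662)%997=62 -> [62]

Answer: 62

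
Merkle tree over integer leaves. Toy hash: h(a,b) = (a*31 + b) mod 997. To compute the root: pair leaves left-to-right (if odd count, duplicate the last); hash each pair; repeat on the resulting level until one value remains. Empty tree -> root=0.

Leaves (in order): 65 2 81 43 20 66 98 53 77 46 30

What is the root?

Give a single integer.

L0: [65, 2, 81, 43, 20, 66, 98, 53, 77, 46, 30]
L1: h(65,2)=(65*31+2)%997=23 h(81,43)=(81*31+43)%997=560 h(20,66)=(20*31+66)%997=686 h(98,53)=(98*31+53)%997=100 h(77,46)=(77*31+46)%997=439 h(30,30)=(30*31+30)%997=960 -> [23, 560, 686, 100, 439, 960]
L2: h(23,560)=(23*31+560)%997=276 h(686,100)=(686*31+100)%997=429 h(439,960)=(439*31+960)%997=611 -> [276, 429, 611]
L3: h(276,429)=(276*31+429)%997=12 h(611,611)=(611*31+611)%997=609 -> [12, 609]
L4: h(12,609)=(12*31+609)%997=981 -> [981]

Answer: 981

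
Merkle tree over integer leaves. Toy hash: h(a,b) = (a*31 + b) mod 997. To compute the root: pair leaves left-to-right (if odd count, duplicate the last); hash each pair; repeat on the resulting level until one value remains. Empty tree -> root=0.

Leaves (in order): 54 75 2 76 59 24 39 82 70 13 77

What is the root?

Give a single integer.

Answer: 628

Derivation:
L0: [54, 75, 2, 76, 59, 24, 39, 82, 70, 13, 77]
L1: h(54,75)=(54*31+75)%997=752 h(2,76)=(2*31+76)%997=138 h(59,24)=(59*31+24)%997=856 h(39,82)=(39*31+82)%997=294 h(70,13)=(70*31+13)%997=189 h(77,77)=(77*31+77)%997=470 -> [752, 138, 856, 294, 189, 470]
L2: h(752,138)=(752*31+138)%997=519 h(856,294)=(856*31+294)%997=908 h(189,470)=(189*31+470)%997=347 -> [519, 908, 347]
L3: h(519,908)=(519*31+908)%997=48 h(347,347)=(347*31+347)%997=137 -> [48, 137]
L4: h(48,137)=(48*31+137)%997=628 -> [628]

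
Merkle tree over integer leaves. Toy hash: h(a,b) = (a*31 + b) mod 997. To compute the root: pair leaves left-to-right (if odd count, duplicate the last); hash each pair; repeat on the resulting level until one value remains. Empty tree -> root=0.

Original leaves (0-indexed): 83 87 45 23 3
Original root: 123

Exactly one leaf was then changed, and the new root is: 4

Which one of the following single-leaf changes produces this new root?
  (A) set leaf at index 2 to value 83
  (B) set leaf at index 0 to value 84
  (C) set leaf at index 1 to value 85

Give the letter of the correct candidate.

Answer: B

Derivation:
Original leaves: [83, 87, 45, 23, 3]
Target new root: 4
Try each candidate change and compute the resulting root:
Candidate A: set leaf[2] = 83 -> leaves = [83, 87, 83, 23, 3]
  L0: [83, 87, 83, 23, 3]
  L1: h(83,87)=(83*31+87)%997=666 h(83,23)=(83*31+23)%997=602 h(3,3)=(3*31+3)%997=96 -> [666, 602, 96]
  L2: h(666,602)=(666*31+602)%997=311 h(96,96)=(96*31+96)%997=81 -> [311, 81]
  L3: h(311,81)=(311*31+81)%997=749 -> [749]
  root = 749 != target 4
Candidate B: set leaf[0] = 84 -> leaves = [84, 87, 45, 23, 3]
  L0: [84, 87, 45, 23, 3]
  L1: h(84,87)=(84*31+87)%997=697 h(45,23)=(45*31+23)%997=421 h(3,3)=(3*31+3)%997=96 -> [697, 421, 96]
  L2: h(697,421)=(697*31+421)%997=94 h(96,96)=(96*31+96)%997=81 -> [94, 81]
  L3: h(94,81)=(94*31+81)%997=4 -> [4]
  root = 4 == target 4  ** MATCH **
Candidate C: set leaf[1] = 85 -> leaves = [83, 85, 45, 23, 3]
  L0: [83, 85, 45, 23, 3]
  L1: h(83,85)=(83*31+85)%997=664 h(45,23)=(45*31+23)%997=421 h(3,3)=(3*31+3)%997=96 -> [664, 421, 96]
  L2: h(664,421)=(664*31+421)%997=68 h(96,96)=(96*31+96)%997=81 -> [68, 81]
  L3: h(68,81)=(68*31+81)%997=195 -> [195]
  root = 195 != target 4
Candidate B produces the target root.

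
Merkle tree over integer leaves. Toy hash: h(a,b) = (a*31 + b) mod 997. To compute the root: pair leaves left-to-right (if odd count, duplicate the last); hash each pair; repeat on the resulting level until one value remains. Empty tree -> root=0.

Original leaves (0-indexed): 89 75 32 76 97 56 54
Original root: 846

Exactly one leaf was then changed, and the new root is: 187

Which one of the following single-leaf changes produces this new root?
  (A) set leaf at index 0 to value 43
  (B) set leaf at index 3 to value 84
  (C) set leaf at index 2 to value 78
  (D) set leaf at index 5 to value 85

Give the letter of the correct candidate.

Answer: C

Derivation:
Original leaves: [89, 75, 32, 76, 97, 56, 54]
Target new root: 187
Try each candidate change and compute the resulting root:
Candidate A: set leaf[0] = 43 -> leaves = [43, 75, 32, 76, 97, 56, 54]
  L0: [43, 75, 32, 76, 97, 56, 54]
  L1: h(43,75)=(43*31+75)%997=411 h(32,76)=(32*31+76)%997=71 h(97,56)=(97*31+56)%997=72 h(54,54)=(54*31+54)%997=731 -> [411, 71, 72, 731]
  L2: h(411,71)=(411*31+71)%997=848 h(72,731)=(72*31+731)%997=969 -> [848, 969]
  L3: h(848,969)=(848*31+969)%997=338 -> [338]
  root = 338 != target 187
Candidate B: set leaf[3] = 84 -> leaves = [89, 75, 32, 84, 97, 56, 54]
  L0: [89, 75, 32, 84, 97, 56, 54]
  L1: h(89,75)=(89*31+75)%997=840 h(32,84)=(32*31+84)%997=79 h(97,56)=(97*31+56)%997=72 h(54,54)=(54*31+54)%997=731 -> [840, 79, 72, 731]
  L2: h(840,79)=(840*31+79)%997=197 h(72,731)=(72*31+731)%997=969 -> [197, 969]
  L3: h(197,969)=(197*31+969)%997=97 -> [97]
  root = 97 != target 187
Candidate C: set leaf[2] = 78 -> leaves = [89, 75, 78, 76, 97, 56, 54]
  L0: [89, 75, 78, 76, 97, 56, 54]
  L1: h(89,75)=(89*31+75)%997=840 h(78,76)=(78*31+76)%997=500 h(97,56)=(97*31+56)%997=72 h(54,54)=(54*31+54)%997=731 -> [840, 500, 72, 731]
  L2: h(840,500)=(840*31+500)%997=618 h(72,731)=(72*31+731)%997=969 -> [618, 969]
  L3: h(618,969)=(618*31+969)%997=187 -> [187]
  root = 187 == target 187  ** MATCH **
Candidate D: set leaf[5] = 85 -> leaves = [89, 75, 32, 76, 97, 85, 54]
  L0: [89, 75, 32, 76, 97, 85, 54]
  L1: h(89,75)=(89*31+75)%997=840 h(32,76)=(32*31+76)%997=71 h(97,85)=(97*31+85)%997=101 h(54,54)=(54*31+54)%997=731 -> [840, 71, 101, 731]
  L2: h(840,71)=(840*31+71)%997=189 h(101,731)=(101*31+731)%997=871 -> [189, 871]
  L3: h(189,871)=(189*31+871)%997=748 -> [748]
  root = 748 != target 187
Candidate C produces the target root.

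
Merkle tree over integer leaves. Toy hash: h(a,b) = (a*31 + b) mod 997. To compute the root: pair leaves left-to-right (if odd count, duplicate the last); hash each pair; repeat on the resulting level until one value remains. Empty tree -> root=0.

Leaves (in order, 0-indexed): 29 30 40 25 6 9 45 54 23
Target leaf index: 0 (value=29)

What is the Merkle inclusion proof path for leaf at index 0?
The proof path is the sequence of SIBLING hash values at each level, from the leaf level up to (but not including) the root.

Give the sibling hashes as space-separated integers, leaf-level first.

L0 (leaves): [29, 30, 40, 25, 6, 9, 45, 54, 23], target index=0
L1: h(29,30)=(29*31+30)%997=929 [pair 0] h(40,25)=(40*31+25)%997=268 [pair 1] h(6,9)=(6*31+9)%997=195 [pair 2] h(45,54)=(45*31+54)%997=452 [pair 3] h(23,23)=(23*31+23)%997=736 [pair 4] -> [929, 268, 195, 452, 736]
  Sibling for proof at L0: 30
L2: h(929,268)=(929*31+268)%997=154 [pair 0] h(195,452)=(195*31+452)%997=515 [pair 1] h(736,736)=(736*31+736)%997=621 [pair 2] -> [154, 515, 621]
  Sibling for proof at L1: 268
L3: h(154,515)=(154*31+515)%997=304 [pair 0] h(621,621)=(621*31+621)%997=929 [pair 1] -> [304, 929]
  Sibling for proof at L2: 515
L4: h(304,929)=(304*31+929)%997=383 [pair 0] -> [383]
  Sibling for proof at L3: 929
Root: 383
Proof path (sibling hashes from leaf to root): [30, 268, 515, 929]

Answer: 30 268 515 929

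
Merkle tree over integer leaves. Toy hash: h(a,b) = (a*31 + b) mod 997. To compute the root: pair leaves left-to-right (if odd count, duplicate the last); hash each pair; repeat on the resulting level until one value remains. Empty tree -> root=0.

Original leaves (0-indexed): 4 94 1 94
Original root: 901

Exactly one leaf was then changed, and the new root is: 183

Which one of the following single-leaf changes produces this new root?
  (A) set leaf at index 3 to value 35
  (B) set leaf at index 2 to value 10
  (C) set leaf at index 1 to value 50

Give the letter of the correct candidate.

Answer: B

Derivation:
Original leaves: [4, 94, 1, 94]
Target new root: 183
Try each candidate change and compute the resulting root:
Candidate A: set leaf[3] = 35 -> leaves = [4, 94, 1, 35]
  L0: [4, 94, 1, 35]
  L1: h(4,94)=(4*31+94)%997=218 h(1,35)=(1*31+35)%997=66 -> [218, 66]
  L2: h(218,66)=(218*31+66)%997=842 -> [842]
  root = 842 != target 183
Candidate B: set leaf[2] = 10 -> leaves = [4, 94, 10, 94]
  L0: [4, 94, 10, 94]
  L1: h(4,94)=(4*31+94)%997=218 h(10,94)=(10*31+94)%997=404 -> [218, 404]
  L2: h(218,404)=(218*31+404)%997=183 -> [183]
  root = 183 == target 183  ** MATCH **
Candidate C: set leaf[1] = 50 -> leaves = [4, 50, 1, 94]
  L0: [4, 50, 1, 94]
  L1: h(4,50)=(4*31+50)%997=174 h(1,94)=(1*31+94)%997=125 -> [174, 125]
  L2: h(174,125)=(174*31+125)%997=534 -> [534]
  root = 534 != target 183
Candidate B produces the target root.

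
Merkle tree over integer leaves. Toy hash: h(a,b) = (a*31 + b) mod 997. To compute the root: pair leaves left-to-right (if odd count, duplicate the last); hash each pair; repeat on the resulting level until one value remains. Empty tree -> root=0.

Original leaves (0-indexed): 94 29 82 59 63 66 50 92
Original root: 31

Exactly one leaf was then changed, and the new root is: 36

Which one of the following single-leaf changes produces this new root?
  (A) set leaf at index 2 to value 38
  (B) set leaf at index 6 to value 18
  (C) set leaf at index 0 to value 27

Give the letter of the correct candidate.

Answer: B

Derivation:
Original leaves: [94, 29, 82, 59, 63, 66, 50, 92]
Target new root: 36
Try each candidate change and compute the resulting root:
Candidate A: set leaf[2] = 38 -> leaves = [94, 29, 38, 59, 63, 66, 50, 92]
  L0: [94, 29, 38, 59, 63, 66, 50, 92]
  L1: h(94,29)=(94*31+29)%997=949 h(38,59)=(38*31+59)%997=240 h(63,66)=(63*31+66)%997=25 h(50,92)=(50*31+92)%997=645 -> [949, 240, 25, 645]
  L2: h(949,240)=(949*31+240)%997=746 h(25,645)=(25*31+645)%997=423 -> [746, 423]
  L3: h(746,423)=(746*31+423)%997=618 -> [618]
  root = 618 != target 36
Candidate B: set leaf[6] = 18 -> leaves = [94, 29, 82, 59, 63, 66, 18, 92]
  L0: [94, 29, 82, 59, 63, 66, 18, 92]
  L1: h(94,29)=(94*31+29)%997=949 h(82,59)=(82*31+59)%997=607 h(63,66)=(63*31+66)%997=25 h(18,92)=(18*31+92)%997=650 -> [949, 607, 25, 650]
  L2: h(949,607)=(949*31+607)%997=116 h(25,650)=(25*31+650)%997=428 -> [116, 428]
  L3: h(116,428)=(116*31+428)%997=36 -> [36]
  root = 36 == target 36  ** MATCH **
Candidate C: set leaf[0] = 27 -> leaves = [27, 29, 82, 59, 63, 66, 50, 92]
  L0: [27, 29, 82, 59, 63, 66, 50, 92]
  L1: h(27,29)=(27*31+29)%997=866 h(82,59)=(82*31+59)%997=607 h(63,66)=(63*31+66)%997=25 h(50,92)=(50*31+92)%997=645 -> [866, 607, 25, 645]
  L2: h(866,607)=(866*31+607)%997=534 h(25,645)=(25*31+645)%997=423 -> [534, 423]
  L3: h(534,423)=(534*31+423)%997=28 -> [28]
  root = 28 != target 36
Candidate B produces the target root.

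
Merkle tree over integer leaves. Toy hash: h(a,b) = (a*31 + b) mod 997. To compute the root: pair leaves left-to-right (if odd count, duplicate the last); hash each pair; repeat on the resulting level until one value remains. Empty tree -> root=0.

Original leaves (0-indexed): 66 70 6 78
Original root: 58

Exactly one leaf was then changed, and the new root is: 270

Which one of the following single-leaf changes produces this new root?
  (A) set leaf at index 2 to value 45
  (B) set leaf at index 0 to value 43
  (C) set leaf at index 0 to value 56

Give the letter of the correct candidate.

Answer: A

Derivation:
Original leaves: [66, 70, 6, 78]
Target new root: 270
Try each candidate change and compute the resulting root:
Candidate A: set leaf[2] = 45 -> leaves = [66, 70, 45, 78]
  L0: [66, 70, 45, 78]
  L1: h(66,70)=(66*31+70)%997=122 h(45,78)=(45*31+78)%997=476 -> [122, 476]
  L2: h(122,476)=(122*31+476)%997=270 -> [270]
  root = 270 == target 270  ** MATCH **
Candidate B: set leaf[0] = 43 -> leaves = [43, 70, 6, 78]
  L0: [43, 70, 6, 78]
  L1: h(43,70)=(43*31+70)%997=406 h(6,78)=(6*31+78)%997=264 -> [406, 264]
  L2: h(406,264)=(406*31+264)%997=886 -> [886]
  root = 886 != target 270
Candidate C: set leaf[0] = 56 -> leaves = [56, 70, 6, 78]
  L0: [56, 70, 6, 78]
  L1: h(56,70)=(56*31+70)%997=809 h(6,78)=(6*31+78)%997=264 -> [809, 264]
  L2: h(809,264)=(809*31+264)%997=418 -> [418]
  root = 418 != target 270
Candidate A produces the target root.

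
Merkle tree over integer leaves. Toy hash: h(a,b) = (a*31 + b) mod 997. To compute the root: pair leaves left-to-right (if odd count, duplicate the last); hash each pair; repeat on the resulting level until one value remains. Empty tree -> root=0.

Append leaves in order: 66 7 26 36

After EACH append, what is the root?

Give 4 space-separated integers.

Answer: 66 59 667 677

Derivation:
After append 66 (leaves=[66]):
  L0: [66]
  root=66
After append 7 (leaves=[66, 7]):
  L0: [66, 7]
  L1: h(66,7)=(66*31+7)%997=59 -> [59]
  root=59
After append 26 (leaves=[66, 7, 26]):
  L0: [66, 7, 26]
  L1: h(66,7)=(66*31+7)%997=59 h(26,26)=(26*31+26)%997=832 -> [59, 832]
  L2: h(59,832)=(59*31+832)%997=667 -> [667]
  root=667
After append 36 (leaves=[66, 7, 26, 36]):
  L0: [66, 7, 26, 36]
  L1: h(66,7)=(66*31+7)%997=59 h(26,36)=(26*31+36)%997=842 -> [59, 842]
  L2: h(59,842)=(59*31+842)%997=677 -> [677]
  root=677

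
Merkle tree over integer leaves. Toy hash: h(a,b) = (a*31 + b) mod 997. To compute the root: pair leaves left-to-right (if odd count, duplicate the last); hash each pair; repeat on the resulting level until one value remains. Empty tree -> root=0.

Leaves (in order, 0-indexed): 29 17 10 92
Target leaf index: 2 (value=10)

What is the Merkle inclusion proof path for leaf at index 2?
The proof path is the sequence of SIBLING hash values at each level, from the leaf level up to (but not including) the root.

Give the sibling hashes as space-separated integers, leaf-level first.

L0 (leaves): [29, 17, 10, 92], target index=2
L1: h(29,17)=(29*31+17)%997=916 [pair 0] h(10,92)=(10*31+92)%997=402 [pair 1] -> [916, 402]
  Sibling for proof at L0: 92
L2: h(916,402)=(916*31+402)%997=882 [pair 0] -> [882]
  Sibling for proof at L1: 916
Root: 882
Proof path (sibling hashes from leaf to root): [92, 916]

Answer: 92 916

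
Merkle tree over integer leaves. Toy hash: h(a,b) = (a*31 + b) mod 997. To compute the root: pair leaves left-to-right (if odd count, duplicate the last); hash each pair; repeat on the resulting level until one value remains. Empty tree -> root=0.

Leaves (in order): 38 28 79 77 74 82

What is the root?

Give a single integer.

Answer: 255

Derivation:
L0: [38, 28, 79, 77, 74, 82]
L1: h(38,28)=(38*31+28)%997=209 h(79,77)=(79*31+77)%997=532 h(74,82)=(74*31+82)%997=382 -> [209, 532, 382]
L2: h(209,532)=(209*31+532)%997=32 h(382,382)=(382*31+382)%997=260 -> [32, 260]
L3: h(32,260)=(32*31+260)%997=255 -> [255]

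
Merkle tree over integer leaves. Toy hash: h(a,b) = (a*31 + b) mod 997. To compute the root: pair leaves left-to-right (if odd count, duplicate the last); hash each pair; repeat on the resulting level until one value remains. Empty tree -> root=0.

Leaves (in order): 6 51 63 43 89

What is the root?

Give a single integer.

Answer: 912

Derivation:
L0: [6, 51, 63, 43, 89]
L1: h(6,51)=(6*31+51)%997=237 h(63,43)=(63*31+43)%997=2 h(89,89)=(89*31+89)%997=854 -> [237, 2, 854]
L2: h(237,2)=(237*31+2)%997=370 h(854,854)=(854*31+854)%997=409 -> [370, 409]
L3: h(370,409)=(370*31+409)%997=912 -> [912]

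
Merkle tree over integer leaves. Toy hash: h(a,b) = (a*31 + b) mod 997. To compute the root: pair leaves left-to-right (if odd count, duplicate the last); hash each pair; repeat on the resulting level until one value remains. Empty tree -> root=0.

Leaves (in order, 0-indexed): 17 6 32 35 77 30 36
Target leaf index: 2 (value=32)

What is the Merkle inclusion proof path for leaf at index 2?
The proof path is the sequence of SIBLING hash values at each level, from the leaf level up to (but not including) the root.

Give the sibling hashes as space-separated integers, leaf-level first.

L0 (leaves): [17, 6, 32, 35, 77, 30, 36], target index=2
L1: h(17,6)=(17*31+6)%997=533 [pair 0] h(32,35)=(32*31+35)%997=30 [pair 1] h(77,30)=(77*31+30)%997=423 [pair 2] h(36,36)=(36*31+36)%997=155 [pair 3] -> [533, 30, 423, 155]
  Sibling for proof at L0: 35
L2: h(533,30)=(533*31+30)%997=601 [pair 0] h(423,155)=(423*31+155)%997=307 [pair 1] -> [601, 307]
  Sibling for proof at L1: 533
L3: h(601,307)=(601*31+307)%997=992 [pair 0] -> [992]
  Sibling for proof at L2: 307
Root: 992
Proof path (sibling hashes from leaf to root): [35, 533, 307]

Answer: 35 533 307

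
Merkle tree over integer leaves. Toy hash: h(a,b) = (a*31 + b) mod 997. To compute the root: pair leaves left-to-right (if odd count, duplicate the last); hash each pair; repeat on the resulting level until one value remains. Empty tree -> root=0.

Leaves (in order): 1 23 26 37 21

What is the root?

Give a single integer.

Answer: 828

Derivation:
L0: [1, 23, 26, 37, 21]
L1: h(1,23)=(1*31+23)%997=54 h(26,37)=(26*31+37)%997=843 h(21,21)=(21*31+21)%997=672 -> [54, 843, 672]
L2: h(54,843)=(54*31+843)%997=523 h(672,672)=(672*31+672)%997=567 -> [523, 567]
L3: h(523,567)=(523*31+567)%997=828 -> [828]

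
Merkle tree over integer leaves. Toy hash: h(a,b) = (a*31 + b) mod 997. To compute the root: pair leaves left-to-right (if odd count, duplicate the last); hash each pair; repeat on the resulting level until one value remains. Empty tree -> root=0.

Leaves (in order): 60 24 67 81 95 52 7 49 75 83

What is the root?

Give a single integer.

Answer: 472

Derivation:
L0: [60, 24, 67, 81, 95, 52, 7, 49, 75, 83]
L1: h(60,24)=(60*31+24)%997=887 h(67,81)=(67*31+81)%997=164 h(95,52)=(95*31+52)%997=6 h(7,49)=(7*31+49)%997=266 h(75,83)=(75*31+83)%997=414 -> [887, 164, 6, 266, 414]
L2: h(887,164)=(887*31+164)%997=742 h(6,266)=(6*31+266)%997=452 h(414,414)=(414*31+414)%997=287 -> [742, 452, 287]
L3: h(742,452)=(742*31+452)%997=523 h(287,287)=(287*31+287)%997=211 -> [523, 211]
L4: h(523,211)=(523*31+211)%997=472 -> [472]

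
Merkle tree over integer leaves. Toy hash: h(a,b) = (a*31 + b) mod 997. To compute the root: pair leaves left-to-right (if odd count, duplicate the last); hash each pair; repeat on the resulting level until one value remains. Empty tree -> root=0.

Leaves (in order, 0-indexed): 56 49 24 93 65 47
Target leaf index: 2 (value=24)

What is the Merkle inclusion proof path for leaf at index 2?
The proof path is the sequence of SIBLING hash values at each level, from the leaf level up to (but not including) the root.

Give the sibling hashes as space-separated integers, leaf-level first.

L0 (leaves): [56, 49, 24, 93, 65, 47], target index=2
L1: h(56,49)=(56*31+49)%997=788 [pair 0] h(24,93)=(24*31+93)%997=837 [pair 1] h(65,47)=(65*31+47)%997=68 [pair 2] -> [788, 837, 68]
  Sibling for proof at L0: 93
L2: h(788,837)=(788*31+837)%997=340 [pair 0] h(68,68)=(68*31+68)%997=182 [pair 1] -> [340, 182]
  Sibling for proof at L1: 788
L3: h(340,182)=(340*31+182)%997=752 [pair 0] -> [752]
  Sibling for proof at L2: 182
Root: 752
Proof path (sibling hashes from leaf to root): [93, 788, 182]

Answer: 93 788 182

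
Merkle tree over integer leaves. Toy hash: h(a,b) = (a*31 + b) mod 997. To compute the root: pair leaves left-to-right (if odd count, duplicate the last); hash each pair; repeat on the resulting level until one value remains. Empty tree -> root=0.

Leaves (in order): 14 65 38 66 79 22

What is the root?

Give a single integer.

Answer: 969

Derivation:
L0: [14, 65, 38, 66, 79, 22]
L1: h(14,65)=(14*31+65)%997=499 h(38,66)=(38*31+66)%997=247 h(79,22)=(79*31+22)%997=477 -> [499, 247, 477]
L2: h(499,247)=(499*31+247)%997=761 h(477,477)=(477*31+477)%997=309 -> [761, 309]
L3: h(761,309)=(761*31+309)%997=969 -> [969]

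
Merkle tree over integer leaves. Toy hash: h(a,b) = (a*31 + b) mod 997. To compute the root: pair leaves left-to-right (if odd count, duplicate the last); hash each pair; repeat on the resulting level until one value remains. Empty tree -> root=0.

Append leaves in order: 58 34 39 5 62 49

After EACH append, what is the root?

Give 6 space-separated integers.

Answer: 58 835 214 180 275 856

Derivation:
After append 58 (leaves=[58]):
  L0: [58]
  root=58
After append 34 (leaves=[58, 34]):
  L0: [58, 34]
  L1: h(58,34)=(58*31+34)%997=835 -> [835]
  root=835
After append 39 (leaves=[58, 34, 39]):
  L0: [58, 34, 39]
  L1: h(58,34)=(58*31+34)%997=835 h(39,39)=(39*31+39)%997=251 -> [835, 251]
  L2: h(835,251)=(835*31+251)%997=214 -> [214]
  root=214
After append 5 (leaves=[58, 34, 39, 5]):
  L0: [58, 34, 39, 5]
  L1: h(58,34)=(58*31+34)%997=835 h(39,5)=(39*31+5)%997=217 -> [835, 217]
  L2: h(835,217)=(835*31+217)%997=180 -> [180]
  root=180
After append 62 (leaves=[58, 34, 39, 5, 62]):
  L0: [58, 34, 39, 5, 62]
  L1: h(58,34)=(58*31+34)%997=835 h(39,5)=(39*31+5)%997=217 h(62,62)=(62*31+62)%997=987 -> [835, 217, 987]
  L2: h(835,217)=(835*31+217)%997=180 h(987,987)=(987*31+987)%997=677 -> [180, 677]
  L3: h(180,677)=(180*31+677)%997=275 -> [275]
  root=275
After append 49 (leaves=[58, 34, 39, 5, 62, 49]):
  L0: [58, 34, 39, 5, 62, 49]
  L1: h(58,34)=(58*31+34)%997=835 h(39,5)=(39*31+5)%997=217 h(62,49)=(62*31+49)%997=974 -> [835, 217, 974]
  L2: h(835,217)=(835*31+217)%997=180 h(974,974)=(974*31+974)%997=261 -> [180, 261]
  L3: h(180,261)=(180*31+261)%997=856 -> [856]
  root=856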